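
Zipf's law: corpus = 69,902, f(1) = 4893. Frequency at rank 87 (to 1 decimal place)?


Zipf's law: f(r) = f(1) / r
f(1) = 4893
f(87) = 4893 / 87
= 56.2 occurrences


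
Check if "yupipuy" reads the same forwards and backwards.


Word: "yupipuy"
Reversed: "yupipuy"
Forward == Backward? yupipuy == yupipuy
Palindrome = Yes


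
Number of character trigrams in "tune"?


Word: "tune" (length 4)
Number of 3-grams = length - 3 + 1 = 4 - 3 + 1
= 2


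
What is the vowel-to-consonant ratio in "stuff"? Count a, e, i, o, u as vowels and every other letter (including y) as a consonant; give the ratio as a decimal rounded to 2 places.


Word: "stuff"
Vowels (a,e,i,o,u): 1
Consonants: 4
Ratio = 1/4
= 0.25


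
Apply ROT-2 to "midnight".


Word: "midnight"
Shift: 2
Each letter → (letter + shift) mod 26:
  'm' (12) + 2 = 14 → 'o'
  'i' (8) + 2 = 10 → 'k'
  'd' (3) + 2 = 5 → 'f'
  'n' (13) + 2 = 15 → 'p'
  'i' (8) + 2 = 10 → 'k'
  'g' (6) + 2 = 8 → 'i'
  'h' (7) + 2 = 9 → 'j'
  't' (19) + 2 = 21 → 'v'
Result = "okfpkijv"


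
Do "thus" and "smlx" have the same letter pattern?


Pattern of "thus": [0, 1, 2, 3]
Pattern of "smlx": [0, 1, 2, 3]
Patterns match
Same pattern = Yes


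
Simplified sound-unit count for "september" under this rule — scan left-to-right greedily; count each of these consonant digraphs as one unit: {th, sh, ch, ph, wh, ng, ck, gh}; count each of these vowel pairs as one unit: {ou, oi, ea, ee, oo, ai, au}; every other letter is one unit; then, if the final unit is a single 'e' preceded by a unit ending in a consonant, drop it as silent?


Word: "september" (9 letters)
Left-to-right scan:
  1. 's' (letter)
  2. 'e' (letter)
  3. 'p' (letter)
  4. 't' (letter)
  5. 'e' (letter)
  6. 'm' (letter)
  7. 'b' (letter)
  8. 'e' (letter)
  9. 'r' (letter)
Units from scan: 9
Sound units = 9 units


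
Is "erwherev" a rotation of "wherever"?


Word: "wherever", Candidate: "erwherev"
Method: check if candidate is substring of word+word
"whereverwherever" contains "erwherev"? Yes
Is rotation = Yes


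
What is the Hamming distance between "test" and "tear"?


Comparing character by character (same length = 4):
  Pos 0: 't' vs 't' =
  Pos 1: 'e' vs 'e' =
  Pos 2: 's' vs 'a' !=
  Pos 3: 't' vs 'r' !=
Hamming distance = 2


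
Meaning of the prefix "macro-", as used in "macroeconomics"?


Prefix: macro-
Example: macroeconomics = macro- + economics
Meaning = large


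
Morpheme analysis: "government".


Word: "government"
Morphemes: govern | -ment
Each morpheme carries meaning
= 2 morphemes


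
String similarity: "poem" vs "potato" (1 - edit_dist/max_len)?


Word 1: "poem" (length 4)
Word 2: "potato" (length 6)
One optimal edit sequence:
  1. keep 'p'
  2. keep 'o'
  3. insert 't'  (+1)
  4. insert 'a'  (+1)
  5. substitute 'e' -> 't'  (+1)
  6. substitute 'm' -> 'o'  (+1)
Edit distance = 4
Max length = max(4, 6) = 6
Similarity = 1 - 4/6
= 0.3333


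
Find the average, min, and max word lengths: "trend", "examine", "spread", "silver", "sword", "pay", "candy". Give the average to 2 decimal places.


Lengths: "trend"=5, "examine"=7, "spread"=6, "silver"=6, "sword"=5, "pay"=3, "candy"=5
Sum = 37, Count = 7
Average = 37/7 = 5.29
= avg=5.29, min=3, max=7


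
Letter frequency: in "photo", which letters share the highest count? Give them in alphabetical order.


Word: "photo"
Letter counts:
  'h': 1
  'o': 2
  'p': 1
  't': 1
Maximum count = 2
Most frequent = 'o' (2 times each)


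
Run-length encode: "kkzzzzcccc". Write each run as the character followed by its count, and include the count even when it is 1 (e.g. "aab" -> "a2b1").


String: "kkzzzzcccc"
Scanning for consecutive runs:
  'k' x 2
  'z' x 4
  'c' x 4
RLE = "k2z4c4"


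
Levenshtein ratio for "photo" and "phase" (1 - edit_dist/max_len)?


Word 1: "photo" (length 5)
Word 2: "phase" (length 5)
One optimal edit sequence:
  1. keep 'p'
  2. keep 'h'
  3. substitute 'o' -> 'a'  (+1)
  4. substitute 't' -> 's'  (+1)
  5. substitute 'o' -> 'e'  (+1)
Edit distance = 3
Max length = max(5, 5) = 5
Similarity = 1 - 3/5
= 0.4000


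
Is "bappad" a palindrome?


Word: "bappad"
Reversed: "dappab"
Forward == Backward? bappad != dappab
Palindrome = No


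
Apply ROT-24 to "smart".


Word: "smart"
Shift: 24
Each letter → (letter + shift) mod 26:
  's' (18) + 24 = 16 → 'q'
  'm' (12) + 24 = 10 → 'k'
  'a' (0) + 24 = 24 → 'y'
  'r' (17) + 24 = 15 → 'p'
  't' (19) + 24 = 17 → 'r'
Result = "qkypr"


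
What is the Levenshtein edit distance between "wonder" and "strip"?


Word 1: "wonder" (length 6)
Word 2: "strip" (length 5)
One optimal edit sequence (insert/delete/substitute each cost 1):
  1. delete 'w'  (+1)
  2. substitute 'o' -> 's'  (+1)
  3. substitute 'n' -> 't'  (+1)
  4. substitute 'd' -> 'r'  (+1)
  5. substitute 'e' -> 'i'  (+1)
  6. substitute 'r' -> 'p'  (+1)
Total edit operations: 6
Edit distance = 6


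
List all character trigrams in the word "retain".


Word: "retain" (length 6)
Number of trigrams = 6 - 3 + 1 = 4
  Position 0: "ret"
  Position 1: "eta"
  Position 2: "tai"
  Position 3: "ain"
Trigrams = "ret", "eta", "tai", "ain"


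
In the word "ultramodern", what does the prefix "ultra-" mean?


Prefix: ultra-
Example: ultramodern = ultra- + modern
Meaning = beyond


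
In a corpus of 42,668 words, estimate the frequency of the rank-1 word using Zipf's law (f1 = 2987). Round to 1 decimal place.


Zipf's law: f(r) = f(1) / r
f(1) = 2987
f(1) = 2987 / 1
= 2987.0 occurrences


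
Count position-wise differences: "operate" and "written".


Comparing character by character (same length = 7):
  Pos 0: 'o' vs 'w' !=
  Pos 1: 'p' vs 'r' !=
  Pos 2: 'e' vs 'i' !=
  Pos 3: 'r' vs 't' !=
  Pos 4: 'a' vs 't' !=
  Pos 5: 't' vs 'e' !=
  Pos 6: 'e' vs 'n' !=
Hamming distance = 7


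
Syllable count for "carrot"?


Word: "carrot"
Syllable breakdown: car · rot
Counting: 2 parts
= 2 syllables


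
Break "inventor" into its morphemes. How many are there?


Word: "inventor"
Morphemes: invent + -or
Each morpheme carries meaning
= 2 morphemes


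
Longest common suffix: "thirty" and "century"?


Word 1: "thirty"
Word 2: "century"
Comparing from end:
  Pos -1: 'y' == 'y'
  Pos -2: 't' != 'r' (stop)
LCS = "y" (length 1)


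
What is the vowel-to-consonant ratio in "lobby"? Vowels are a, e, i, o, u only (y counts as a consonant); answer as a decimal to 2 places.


Word: "lobby"
Vowels (a,e,i,o,u): 1
Consonants: 4
Ratio = 1/4
= 0.25


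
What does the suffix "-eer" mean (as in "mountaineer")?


Suffix: -eer
As in: mountaineer -> mountain + -eer
Meaning = one who is concerned with


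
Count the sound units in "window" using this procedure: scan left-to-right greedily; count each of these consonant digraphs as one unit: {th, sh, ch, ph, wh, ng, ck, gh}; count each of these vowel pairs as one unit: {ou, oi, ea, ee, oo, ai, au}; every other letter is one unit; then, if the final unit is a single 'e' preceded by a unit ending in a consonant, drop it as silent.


Word: "window" (6 letters)
Left-to-right scan:
  (1) 'w' (letter)
  (2) 'i' (letter)
  (3) 'n' (letter)
  (4) 'd' (letter)
  (5) 'o' (letter)
  (6) 'w' (letter)
Units from scan: 6
Sound units = 6 units


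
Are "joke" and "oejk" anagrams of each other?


Word 1: "joke" → sorted: ejko
Word 2: "oejk" → sorted: ejko
Same letters? ejko == ejko
Anagram = Yes


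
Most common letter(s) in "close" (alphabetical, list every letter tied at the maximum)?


Word: "close"
Letter counts:
  'c': 1
  'e': 1
  'l': 1
  'o': 1
  's': 1
Maximum count = 1
Most frequent = 'c', 'e', 'l', 'o', 's' (1 time each)


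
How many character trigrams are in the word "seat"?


Word: "seat" (length 4)
Number of 3-grams = length - 3 + 1 = 4 - 3 + 1
= 2


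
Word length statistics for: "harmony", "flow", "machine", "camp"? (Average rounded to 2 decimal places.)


Lengths: "harmony"=7, "flow"=4, "machine"=7, "camp"=4
Sum = 22, Count = 4
Average = 22/4 = 5.50
= avg=5.50, min=4, max=7


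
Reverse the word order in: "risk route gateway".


Original: "risk route gateway"
Words (1..n): risk | route | gateway
Reversed (n..1): gateway | route | risk
Result = "gateway route risk"


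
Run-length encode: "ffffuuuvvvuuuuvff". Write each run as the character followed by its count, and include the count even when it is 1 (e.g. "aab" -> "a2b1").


String: "ffffuuuvvvuuuuvff"
Scanning for consecutive runs:
  'f' x 4
  'u' x 3
  'v' x 3
  'u' x 4
  'v' x 1
  'f' x 2
RLE = "f4u3v3u4v1f2"


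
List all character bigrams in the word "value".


Word: "value" (length 5)
Number of bigrams = 5 - 2 + 1 = 4
  Position 0: "va"
  Position 1: "al"
  Position 2: "lu"
  Position 3: "ue"
Bigrams = "va", "al", "lu", "ue"


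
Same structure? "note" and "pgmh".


Pattern of "note": [0, 1, 2, 3]
Pattern of "pgmh": [0, 1, 2, 3]
Patterns match
Same pattern = Yes


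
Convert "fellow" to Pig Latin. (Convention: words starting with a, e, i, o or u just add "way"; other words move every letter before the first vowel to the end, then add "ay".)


Word: "fellow"
Starts with consonant(s) → move to end, add 'ay'
Consonant cluster: "f"
Pig Latin = "ellowfay"


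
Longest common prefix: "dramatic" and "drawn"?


Word 1: "dramatic"
Word 2: "drawn"
Comparing from start:
  Pos 0: 'd' == 'd'
  Pos 1: 'r' == 'r'
  Pos 2: 'a' == 'a'
  Pos 3: 'm' != 'w' (stop)
LCP = "dra" (length 3)


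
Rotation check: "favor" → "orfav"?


Word: "favor", Candidate: "orfav"
Method: check if candidate is substring of word+word
"favorfavor" contains "orfav"? Yes
Is rotation = Yes


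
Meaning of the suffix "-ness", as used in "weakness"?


Suffix: -ness
As in: weakness -> weak + -ness
Meaning = state of being


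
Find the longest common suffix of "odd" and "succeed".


Word 1: "odd"
Word 2: "succeed"
Comparing from end:
  Pos -1: 'd' == 'd'
  Pos -2: 'd' != 'e' (stop)
LCS = "d" (length 1)


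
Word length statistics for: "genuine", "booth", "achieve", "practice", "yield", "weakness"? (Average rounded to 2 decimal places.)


Lengths: "genuine"=7, "booth"=5, "achieve"=7, "practice"=8, "yield"=5, "weakness"=8
Sum = 40, Count = 6
Average = 40/6 = 6.67
= avg=6.67, min=5, max=8


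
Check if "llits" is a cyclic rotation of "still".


Word: "still", Candidate: "llits"
Method: check if candidate is substring of word+word
"stillstill" contains "llits"? No
Is rotation = No


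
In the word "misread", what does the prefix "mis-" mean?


Prefix: mis-
Example: misread = mis- + read
Meaning = wrongly


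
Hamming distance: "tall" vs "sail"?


Comparing character by character (same length = 4):
  Pos 0: 't' vs 's' !=
  Pos 1: 'a' vs 'a' =
  Pos 2: 'l' vs 'i' !=
  Pos 3: 'l' vs 'l' =
Hamming distance = 2


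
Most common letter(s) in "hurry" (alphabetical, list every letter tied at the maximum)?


Word: "hurry"
Letter counts:
  'h': 1
  'r': 2
  'u': 1
  'y': 1
Maximum count = 2
Most frequent = 'r' (2 times each)


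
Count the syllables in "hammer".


Word: "hammer"
Syllable breakdown: ham-mer
Counting: 2 parts
= 2 syllables


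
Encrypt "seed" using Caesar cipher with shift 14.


Word: "seed"
Shift: 14
Each letter → (letter + shift) mod 26:
  's' (18) + 14 = 6 → 'g'
  'e' (4) + 14 = 18 → 's'
  'e' (4) + 14 = 18 → 's'
  'd' (3) + 14 = 17 → 'r'
Result = "gssr"


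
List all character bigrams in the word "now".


Word: "now" (length 3)
Number of bigrams = 3 - 2 + 1 = 2
  Position 0: "no"
  Position 1: "ow"
Bigrams = "no", "ow"


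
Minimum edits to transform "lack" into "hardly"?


Word 1: "lack" (length 4)
Word 2: "hardly" (length 6)
One optimal edit sequence (insert/delete/substitute each cost 1):
  1. substitute 'l' -> 'h'  (+1)
  2. keep 'a'
  3. insert 'r'  (+1)
  4. insert 'd'  (+1)
  5. substitute 'c' -> 'l'  (+1)
  6. substitute 'k' -> 'y'  (+1)
Total edit operations: 5
Edit distance = 5


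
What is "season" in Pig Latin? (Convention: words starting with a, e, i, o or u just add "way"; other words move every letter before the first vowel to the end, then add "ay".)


Word: "season"
Starts with consonant(s) → move to end, add 'ay'
Consonant cluster: "s"
Pig Latin = "easonsay"


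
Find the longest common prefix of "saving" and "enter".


Word 1: "saving"
Word 2: "enter"
Comparing from start:
  Pos 0: 's' != 'e' (stop)
LCP = "" (length 0)


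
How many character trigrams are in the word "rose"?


Word: "rose" (length 4)
Number of 3-grams = length - 3 + 1 = 4 - 3 + 1
= 2


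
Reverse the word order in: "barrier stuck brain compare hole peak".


Original: "barrier stuck brain compare hole peak"
Words (1..n): barrier | stuck | brain | compare | hole | peak
Reversed (n..1): peak | hole | compare | brain | stuck | barrier
Result = "peak hole compare brain stuck barrier"


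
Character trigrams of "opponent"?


Word: "opponent" (length 8)
Number of trigrams = 8 - 3 + 1 = 6
  Position 0: "opp"
  Position 1: "ppo"
  Position 2: "pon"
  Position 3: "one"
  Position 4: "nen"
  Position 5: "ent"
Trigrams = "opp", "ppo", "pon", "one", "nen", "ent"


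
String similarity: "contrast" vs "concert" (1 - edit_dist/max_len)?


Word 1: "contrast" (length 8)
Word 2: "concert" (length 7)
One optimal edit sequence:
  1. keep 'c'
  2. keep 'o'
  3. keep 'n'
  4. delete 't'  (+1)
  5. substitute 'r' -> 'c'  (+1)
  6. substitute 'a' -> 'e'  (+1)
  7. substitute 's' -> 'r'  (+1)
  8. keep 't'
Edit distance = 4
Max length = max(8, 7) = 8
Similarity = 1 - 4/8
= 0.5000


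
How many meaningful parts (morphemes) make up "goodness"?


Word: "goodness"
Morphemes: good | -ness
Each morpheme carries meaning
= 2 morphemes


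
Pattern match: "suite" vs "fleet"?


Pattern of "suite": [0, 1, 2, 3, 4]
Pattern of "fleet": [0, 1, 2, 2, 3]
Patterns do not match
Same pattern = No


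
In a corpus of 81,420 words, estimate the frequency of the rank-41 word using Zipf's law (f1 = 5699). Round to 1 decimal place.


Zipf's law: f(r) = f(1) / r
f(1) = 5699
f(41) = 5699 / 41
= 139.0 occurrences


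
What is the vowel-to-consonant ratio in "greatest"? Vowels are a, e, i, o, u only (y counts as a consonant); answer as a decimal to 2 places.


Word: "greatest"
Vowels (a,e,i,o,u): 3
Consonants: 5
Ratio = 3/5
= 0.60


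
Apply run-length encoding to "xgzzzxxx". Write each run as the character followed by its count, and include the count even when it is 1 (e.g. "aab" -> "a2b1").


String: "xgzzzxxx"
Scanning for consecutive runs:
  'x' x 1
  'g' x 1
  'z' x 3
  'x' x 3
RLE = "x1g1z3x3"


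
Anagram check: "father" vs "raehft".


Word 1: "father" → sorted: aefhrt
Word 2: "raehft" → sorted: aefhrt
Same letters? aefhrt == aefhrt
Anagram = Yes


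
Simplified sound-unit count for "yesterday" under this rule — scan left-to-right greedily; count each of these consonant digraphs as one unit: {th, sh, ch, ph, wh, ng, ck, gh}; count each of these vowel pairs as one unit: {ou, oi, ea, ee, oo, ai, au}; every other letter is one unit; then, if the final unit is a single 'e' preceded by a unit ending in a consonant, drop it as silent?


Word: "yesterday" (9 letters)
Left-to-right scan:
  (1) 'y' (letter)
  (2) 'e' (letter)
  (3) 's' (letter)
  (4) 't' (letter)
  (5) 'e' (letter)
  (6) 'r' (letter)
  (7) 'd' (letter)
  (8) 'a' (letter)
  (9) 'y' (letter)
Units from scan: 9
Sound units = 9 units


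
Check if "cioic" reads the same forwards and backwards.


Word: "cioic"
Reversed: "cioic"
Forward == Backward? cioic == cioic
Palindrome = Yes


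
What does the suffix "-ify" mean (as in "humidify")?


Suffix: -ify
Example: humidify = humid + -ify
Meaning = to make


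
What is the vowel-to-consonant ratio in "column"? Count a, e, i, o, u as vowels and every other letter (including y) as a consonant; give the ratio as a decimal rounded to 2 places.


Word: "column"
Vowels (a,e,i,o,u): 2
Consonants: 4
Ratio = 2/4
= 0.50


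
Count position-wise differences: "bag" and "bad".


Comparing character by character (same length = 3):
  Pos 0: 'b' vs 'b' =
  Pos 1: 'a' vs 'a' =
  Pos 2: 'g' vs 'd' !=
Hamming distance = 1


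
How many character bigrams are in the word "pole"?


Word: "pole" (length 4)
Number of 2-grams = length - 2 + 1 = 4 - 2 + 1
= 3


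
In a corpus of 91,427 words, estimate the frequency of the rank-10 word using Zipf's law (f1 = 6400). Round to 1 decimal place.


Zipf's law: f(r) = f(1) / r
f(1) = 6400
f(10) = 6400 / 10
= 640.0 occurrences


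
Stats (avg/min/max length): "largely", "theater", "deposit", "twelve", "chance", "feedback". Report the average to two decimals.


Lengths: "largely"=7, "theater"=7, "deposit"=7, "twelve"=6, "chance"=6, "feedback"=8
Sum = 41, Count = 6
Average = 41/6 = 6.83
= avg=6.83, min=6, max=8


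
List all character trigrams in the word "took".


Word: "took" (length 4)
Number of trigrams = 4 - 3 + 1 = 2
  Position 0: "too"
  Position 1: "ook"
Trigrams = "too", "ook"


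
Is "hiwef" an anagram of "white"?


Word 1: "white" → sorted: ehitw
Word 2: "hiwef" → sorted: efhiw
Same letters? ehitw != efhiw
Anagram = No


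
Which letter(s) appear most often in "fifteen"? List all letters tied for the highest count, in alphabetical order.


Word: "fifteen"
Letter counts:
  'e': 2
  'f': 2
  'i': 1
  'n': 1
  't': 1
Maximum count = 2
Most frequent = 'e', 'f' (2 times each)


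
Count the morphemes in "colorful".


Word: "colorful"
Morphemes: color / -ful
Each morpheme carries meaning
= 2 morphemes


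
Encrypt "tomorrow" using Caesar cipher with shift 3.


Word: "tomorrow"
Shift: 3
Each letter → (letter + shift) mod 26:
  't' (19) + 3 = 22 → 'w'
  'o' (14) + 3 = 17 → 'r'
  'm' (12) + 3 = 15 → 'p'
  'o' (14) + 3 = 17 → 'r'
  'r' (17) + 3 = 20 → 'u'
  'r' (17) + 3 = 20 → 'u'
  'o' (14) + 3 = 17 → 'r'
  'w' (22) + 3 = 25 → 'z'
Result = "wrpruurz"


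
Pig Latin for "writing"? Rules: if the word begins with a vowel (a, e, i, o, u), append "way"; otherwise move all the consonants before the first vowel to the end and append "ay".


Word: "writing"
Starts with consonant(s) → move to end, add 'ay'
Consonant cluster: "wr"
Pig Latin = "itingwray"


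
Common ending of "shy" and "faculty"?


Word 1: "shy"
Word 2: "faculty"
Comparing from end:
  Pos -1: 'y' == 'y'
  Pos -2: 'h' != 't' (stop)
LCS = "y" (length 1)


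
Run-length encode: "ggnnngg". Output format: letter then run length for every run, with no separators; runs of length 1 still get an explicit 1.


String: "ggnnngg"
Scanning for consecutive runs:
  'g' x 2
  'n' x 3
  'g' x 2
RLE = "g2n3g2"


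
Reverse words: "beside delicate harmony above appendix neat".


Original: "beside delicate harmony above appendix neat"
Words (1..n): beside | delicate | harmony | above | appendix | neat
Reversed (n..1): neat | appendix | above | harmony | delicate | beside
Result = "neat appendix above harmony delicate beside"


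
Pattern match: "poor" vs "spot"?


Pattern of "poor": [0, 1, 1, 2]
Pattern of "spot": [0, 1, 2, 3]
Patterns do not match
Same pattern = No


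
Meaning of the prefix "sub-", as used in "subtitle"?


Prefix: sub-
Example: subtitle (sub- + title)
Meaning = under / below


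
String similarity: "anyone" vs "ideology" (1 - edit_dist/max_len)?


Word 1: "anyone" (length 6)
Word 2: "ideology" (length 8)
One optimal edit sequence:
  1. insert 'i'  (+1)
  2. insert 'd'  (+1)
  3. substitute 'a' -> 'e'  (+1)
  4. substitute 'n' -> 'o'  (+1)
  5. substitute 'y' -> 'l'  (+1)
  6. keep 'o'
  7. substitute 'n' -> 'g'  (+1)
  8. substitute 'e' -> 'y'  (+1)
Edit distance = 7
Max length = max(6, 8) = 8
Similarity = 1 - 7/8
= 0.1250


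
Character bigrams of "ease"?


Word: "ease" (length 4)
Number of bigrams = 4 - 2 + 1 = 3
  Position 0: "ea"
  Position 1: "as"
  Position 2: "se"
Bigrams = "ea", "as", "se"


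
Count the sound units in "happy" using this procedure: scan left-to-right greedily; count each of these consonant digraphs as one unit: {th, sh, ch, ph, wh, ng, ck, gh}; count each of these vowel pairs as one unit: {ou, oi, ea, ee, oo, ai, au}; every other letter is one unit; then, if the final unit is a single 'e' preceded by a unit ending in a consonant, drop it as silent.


Word: "happy" (5 letters)
Left-to-right scan:
  1. 'h' (letter)
  2. 'a' (letter)
  3. 'p' (letter)
  4. 'p' (letter)
  5. 'y' (letter)
Units from scan: 5
Sound units = 5 units


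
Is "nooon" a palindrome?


Word: "nooon"
Reversed: "nooon"
Forward == Backward? nooon == nooon
Palindrome = Yes


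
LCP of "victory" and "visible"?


Word 1: "victory"
Word 2: "visible"
Comparing from start:
  Pos 0: 'v' == 'v'
  Pos 1: 'i' == 'i'
  Pos 2: 'c' != 's' (stop)
LCP = "vi" (length 2)


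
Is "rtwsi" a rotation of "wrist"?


Word: "wrist", Candidate: "rtwsi"
Method: check if candidate is substring of word+word
"wristwrist" contains "rtwsi"? No
Is rotation = No


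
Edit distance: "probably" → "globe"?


Word 1: "probably" (length 8)
Word 2: "globe" (length 5)
One optimal edit sequence (insert/delete/substitute each cost 1):
  1. substitute 'p' -> 'g'  (+1)
  2. substitute 'r' -> 'l'  (+1)
  3. keep 'o'
  4. delete 'b'  (+1)
  5. delete 'a'  (+1)
  6. keep 'b'
  7. delete 'l'  (+1)
  8. substitute 'y' -> 'e'  (+1)
Total edit operations: 6
Edit distance = 6


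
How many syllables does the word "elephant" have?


Word: "elephant"
Syllable breakdown: el | e | phant
Counting: 3 parts
= 3 syllables


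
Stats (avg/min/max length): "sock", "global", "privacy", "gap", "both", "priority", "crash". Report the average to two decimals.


Lengths: "sock"=4, "global"=6, "privacy"=7, "gap"=3, "both"=4, "priority"=8, "crash"=5
Sum = 37, Count = 7
Average = 37/7 = 5.29
= avg=5.29, min=3, max=8


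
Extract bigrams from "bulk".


Word: "bulk" (length 4)
Number of bigrams = 4 - 2 + 1 = 3
  Position 0: "bu"
  Position 1: "ul"
  Position 2: "lk"
Bigrams = "bu", "ul", "lk"


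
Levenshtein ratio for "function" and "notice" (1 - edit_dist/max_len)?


Word 1: "function" (length 8)
Word 2: "notice" (length 6)
One optimal edit sequence:
  1. delete 'f'  (+1)
  2. delete 'u'  (+1)
  3. keep 'n'
  4. substitute 'c' -> 'o'  (+1)
  5. keep 't'
  6. keep 'i'
  7. substitute 'o' -> 'c'  (+1)
  8. substitute 'n' -> 'e'  (+1)
Edit distance = 5
Max length = max(8, 6) = 8
Similarity = 1 - 5/8
= 0.3750


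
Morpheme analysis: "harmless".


Word: "harmless"
Morphemes: harm + -less
Each morpheme carries meaning
= 2 morphemes


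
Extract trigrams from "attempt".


Word: "attempt" (length 7)
Number of trigrams = 7 - 3 + 1 = 5
  Position 0: "att"
  Position 1: "tte"
  Position 2: "tem"
  Position 3: "emp"
  Position 4: "mpt"
Trigrams = "att", "tte", "tem", "emp", "mpt"


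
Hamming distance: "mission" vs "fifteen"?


Comparing character by character (same length = 7):
  Pos 0: 'm' vs 'f' !=
  Pos 1: 'i' vs 'i' =
  Pos 2: 's' vs 'f' !=
  Pos 3: 's' vs 't' !=
  Pos 4: 'i' vs 'e' !=
  Pos 5: 'o' vs 'e' !=
  Pos 6: 'n' vs 'n' =
Hamming distance = 5


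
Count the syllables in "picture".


Word: "picture"
Syllable breakdown: pic · ture
Counting: 2 parts
= 2 syllables


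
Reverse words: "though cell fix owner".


Original: "though cell fix owner"
Words (1..n): though | cell | fix | owner
Reversed (n..1): owner | fix | cell | though
Result = "owner fix cell though"


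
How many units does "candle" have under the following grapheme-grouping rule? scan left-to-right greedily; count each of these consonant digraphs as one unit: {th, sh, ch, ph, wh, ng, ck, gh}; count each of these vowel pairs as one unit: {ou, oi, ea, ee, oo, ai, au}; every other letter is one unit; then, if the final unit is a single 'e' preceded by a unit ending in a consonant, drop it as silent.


Word: "candle" (6 letters)
Left-to-right scan:
  (1) 'c' (letter)
  (2) 'a' (letter)
  (3) 'n' (letter)
  (4) 'd' (letter)
  (5) 'l' (letter)
  (6) 'e' (letter)
Units from scan: 6
Final unit is 'e' after a consonant -> drop as silent (-1)
Sound units = 5 units


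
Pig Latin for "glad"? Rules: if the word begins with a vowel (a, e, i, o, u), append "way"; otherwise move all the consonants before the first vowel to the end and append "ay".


Word: "glad"
Starts with consonant(s) → move to end, add 'ay'
Consonant cluster: "gl"
Pig Latin = "adglay"


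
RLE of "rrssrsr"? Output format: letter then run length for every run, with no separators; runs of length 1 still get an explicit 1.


String: "rrssrsr"
Scanning for consecutive runs:
  'r' x 2
  's' x 2
  'r' x 1
  's' x 1
  'r' x 1
RLE = "r2s2r1s1r1"


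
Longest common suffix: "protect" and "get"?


Word 1: "protect"
Word 2: "get"
Comparing from end:
  Pos -1: 't' == 't'
  Pos -2: 'c' != 'e' (stop)
LCS = "t" (length 1)


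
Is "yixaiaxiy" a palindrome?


Word: "yixaiaxiy"
Reversed: "yixaiaxiy"
Forward == Backward? yixaiaxiy == yixaiaxiy
Palindrome = Yes


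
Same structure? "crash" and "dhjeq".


Pattern of "crash": [0, 1, 2, 3, 4]
Pattern of "dhjeq": [0, 1, 2, 3, 4]
Patterns match
Same pattern = Yes


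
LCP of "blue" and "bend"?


Word 1: "blue"
Word 2: "bend"
Comparing from start:
  Pos 0: 'b' == 'b'
  Pos 1: 'l' != 'e' (stop)
LCP = "b" (length 1)


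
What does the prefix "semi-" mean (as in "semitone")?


Prefix: semi-
Example: semitone = semi- + tone
Meaning = half


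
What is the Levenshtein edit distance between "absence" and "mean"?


Word 1: "absence" (length 7)
Word 2: "mean" (length 4)
One optimal edit sequence (insert/delete/substitute each cost 1):
  1. delete 'a'  (+1)
  2. delete 'b'  (+1)
  3. substitute 's' -> 'm'  (+1)
  4. keep 'e'
  5. delete 'n'  (+1)
  6. substitute 'c' -> 'a'  (+1)
  7. substitute 'e' -> 'n'  (+1)
Total edit operations: 6
Edit distance = 6


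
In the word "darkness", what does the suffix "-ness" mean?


Suffix: -ness
As in: darkness -> dark + -ness
Meaning = state of being


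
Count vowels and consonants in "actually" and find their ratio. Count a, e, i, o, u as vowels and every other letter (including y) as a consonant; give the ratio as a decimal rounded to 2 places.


Word: "actually"
Vowels (a,e,i,o,u): 3
Consonants: 5
Ratio = 3/5
= 0.60


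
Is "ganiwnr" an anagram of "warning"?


Word 1: "warning" → sorted: aginnrw
Word 2: "ganiwnr" → sorted: aginnrw
Same letters? aginnrw == aginnrw
Anagram = Yes


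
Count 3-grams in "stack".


Word: "stack" (length 5)
Number of 3-grams = length - 3 + 1 = 5 - 3 + 1
= 3


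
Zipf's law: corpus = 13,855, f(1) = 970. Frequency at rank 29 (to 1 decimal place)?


Zipf's law: f(r) = f(1) / r
f(1) = 970
f(29) = 970 / 29
= 33.4 occurrences


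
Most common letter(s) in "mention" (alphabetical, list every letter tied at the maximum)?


Word: "mention"
Letter counts:
  'e': 1
  'i': 1
  'm': 1
  'n': 2
  'o': 1
  't': 1
Maximum count = 2
Most frequent = 'n' (2 times each)


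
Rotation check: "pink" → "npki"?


Word: "pink", Candidate: "npki"
Method: check if candidate is substring of word+word
"pinkpink" contains "npki"? No
Is rotation = No


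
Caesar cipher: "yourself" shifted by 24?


Word: "yourself"
Shift: 24
Each letter → (letter + shift) mod 26:
  'y' (24) + 24 = 22 → 'w'
  'o' (14) + 24 = 12 → 'm'
  'u' (20) + 24 = 18 → 's'
  'r' (17) + 24 = 15 → 'p'
  's' (18) + 24 = 16 → 'q'
  'e' (4) + 24 = 2 → 'c'
  'l' (11) + 24 = 9 → 'j'
  'f' (5) + 24 = 3 → 'd'
Result = "wmspqcjd"


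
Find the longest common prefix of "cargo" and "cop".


Word 1: "cargo"
Word 2: "cop"
Comparing from start:
  Pos 0: 'c' == 'c'
  Pos 1: 'a' != 'o' (stop)
LCP = "c" (length 1)


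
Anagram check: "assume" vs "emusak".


Word 1: "assume" → sorted: aemssu
Word 2: "emusak" → sorted: aekmsu
Same letters? aemssu != aekmsu
Anagram = No


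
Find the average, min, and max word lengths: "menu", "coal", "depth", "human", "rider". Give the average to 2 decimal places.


Lengths: "menu"=4, "coal"=4, "depth"=5, "human"=5, "rider"=5
Sum = 23, Count = 5
Average = 23/5 = 4.60
= avg=4.60, min=4, max=5


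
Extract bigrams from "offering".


Word: "offering" (length 8)
Number of bigrams = 8 - 2 + 1 = 7
  Position 0: "of"
  Position 1: "ff"
  Position 2: "fe"
  Position 3: "er"
  Position 4: "ri"
  Position 5: "in"
  Position 6: "ng"
Bigrams = "of", "ff", "fe", "er", "ri", "in", "ng"


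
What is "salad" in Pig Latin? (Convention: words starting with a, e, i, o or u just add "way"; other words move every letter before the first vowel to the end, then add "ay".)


Word: "salad"
Starts with consonant(s) → move to end, add 'ay'
Consonant cluster: "s"
Pig Latin = "aladsay"


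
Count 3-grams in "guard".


Word: "guard" (length 5)
Number of 3-grams = length - 3 + 1 = 5 - 3 + 1
= 3


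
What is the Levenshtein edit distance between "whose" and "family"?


Word 1: "whose" (length 5)
Word 2: "family" (length 6)
One optimal edit sequence (insert/delete/substitute each cost 1):
  1. insert 'f'  (+1)
  2. substitute 'w' -> 'a'  (+1)
  3. substitute 'h' -> 'm'  (+1)
  4. substitute 'o' -> 'i'  (+1)
  5. substitute 's' -> 'l'  (+1)
  6. substitute 'e' -> 'y'  (+1)
Total edit operations: 6
Edit distance = 6


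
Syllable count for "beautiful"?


Word: "beautiful"
Syllable breakdown: beau-ti-ful
Counting: 3 parts
= 3 syllables


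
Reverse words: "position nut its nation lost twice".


Original: "position nut its nation lost twice"
Words (1..n): position | nut | its | nation | lost | twice
Reversed (n..1): twice | lost | nation | its | nut | position
Result = "twice lost nation its nut position"


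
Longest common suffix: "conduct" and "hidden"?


Word 1: "conduct"
Word 2: "hidden"
Comparing from end:
  Pos -1: 't' != 'n' (stop)
LCS = "" (length 0)


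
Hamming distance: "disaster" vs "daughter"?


Comparing character by character (same length = 8):
  Pos 0: 'd' vs 'd' =
  Pos 1: 'i' vs 'a' !=
  Pos 2: 's' vs 'u' !=
  Pos 3: 'a' vs 'g' !=
  Pos 4: 's' vs 'h' !=
  Pos 5: 't' vs 't' =
  Pos 6: 'e' vs 'e' =
  Pos 7: 'r' vs 'r' =
Hamming distance = 4


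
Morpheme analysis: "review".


Word: "review"
Morphemes: re- | view
Each morpheme carries meaning
= 2 morphemes


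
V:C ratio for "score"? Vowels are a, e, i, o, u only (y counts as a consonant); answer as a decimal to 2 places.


Word: "score"
Vowels (a,e,i,o,u): 2
Consonants: 3
Ratio = 2/3
= 0.67


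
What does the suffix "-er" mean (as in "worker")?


Suffix: -er
Example: worker (work + -er)
Meaning = one who / more


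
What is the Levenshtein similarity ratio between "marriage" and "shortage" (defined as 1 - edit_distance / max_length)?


Word 1: "marriage" (length 8)
Word 2: "shortage" (length 8)
One optimal edit sequence:
  1. substitute 'm' -> 's'  (+1)
  2. substitute 'a' -> 'h'  (+1)
  3. substitute 'r' -> 'o'  (+1)
  4. keep 'r'
  5. substitute 'i' -> 't'  (+1)
  6. keep 'a'
  7. keep 'g'
  8. keep 'e'
Edit distance = 4
Max length = max(8, 8) = 8
Similarity = 1 - 4/8
= 0.5000


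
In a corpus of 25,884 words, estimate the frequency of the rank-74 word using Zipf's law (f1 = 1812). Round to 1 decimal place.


Zipf's law: f(r) = f(1) / r
f(1) = 1812
f(74) = 1812 / 74
= 24.5 occurrences


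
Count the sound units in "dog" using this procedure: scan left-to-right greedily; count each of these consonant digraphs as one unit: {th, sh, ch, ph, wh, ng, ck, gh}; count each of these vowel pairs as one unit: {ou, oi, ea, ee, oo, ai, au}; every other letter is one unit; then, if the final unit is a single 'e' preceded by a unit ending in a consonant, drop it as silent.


Word: "dog" (3 letters)
Left-to-right scan:
  1. 'd' (letter)
  2. 'o' (letter)
  3. 'g' (letter)
Units from scan: 3
Sound units = 3 units


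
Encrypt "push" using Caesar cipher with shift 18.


Word: "push"
Shift: 18
Each letter → (letter + shift) mod 26:
  'p' (15) + 18 = 7 → 'h'
  'u' (20) + 18 = 12 → 'm'
  's' (18) + 18 = 10 → 'k'
  'h' (7) + 18 = 25 → 'z'
Result = "hmkz"


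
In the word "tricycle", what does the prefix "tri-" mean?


Prefix: tri-
As in: tricycle -> tri- + cycle
Meaning = three


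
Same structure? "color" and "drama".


Pattern of "color": [0, 1, 2, 1, 3]
Pattern of "drama": [0, 1, 2, 3, 2]
Patterns do not match
Same pattern = No


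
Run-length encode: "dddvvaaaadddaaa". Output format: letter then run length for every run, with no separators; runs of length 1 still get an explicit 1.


String: "dddvvaaaadddaaa"
Scanning for consecutive runs:
  'd' x 3
  'v' x 2
  'a' x 4
  'd' x 3
  'a' x 3
RLE = "d3v2a4d3a3"


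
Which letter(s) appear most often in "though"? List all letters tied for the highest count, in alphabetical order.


Word: "though"
Letter counts:
  'g': 1
  'h': 2
  'o': 1
  't': 1
  'u': 1
Maximum count = 2
Most frequent = 'h' (2 times each)


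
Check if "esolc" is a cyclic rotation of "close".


Word: "close", Candidate: "esolc"
Method: check if candidate is substring of word+word
"closeclose" contains "esolc"? No
Is rotation = No


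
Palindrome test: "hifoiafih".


Word: "hifoiafih"
Reversed: "hifaiofih"
Forward == Backward? hifoiafih != hifaiofih
Palindrome = No


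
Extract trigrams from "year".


Word: "year" (length 4)
Number of trigrams = 4 - 3 + 1 = 2
  Position 0: "yea"
  Position 1: "ear"
Trigrams = "yea", "ear"


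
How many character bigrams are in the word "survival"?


Word: "survival" (length 8)
Number of 2-grams = length - 2 + 1 = 8 - 2 + 1
= 7


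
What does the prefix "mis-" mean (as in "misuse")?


Prefix: mis-
Example: misuse = mis- + use
Meaning = wrongly


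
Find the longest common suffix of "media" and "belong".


Word 1: "media"
Word 2: "belong"
Comparing from end:
  Pos -1: 'a' != 'g' (stop)
LCS = "" (length 0)


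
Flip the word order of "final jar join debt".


Original: "final jar join debt"
Words (1..n): final | jar | join | debt
Reversed (n..1): debt | join | jar | final
Result = "debt join jar final"


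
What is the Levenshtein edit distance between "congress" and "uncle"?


Word 1: "congress" (length 8)
Word 2: "uncle" (length 5)
One optimal edit sequence (insert/delete/substitute each cost 1):
  1. delete 'c'  (+1)
  2. substitute 'o' -> 'u'  (+1)
  3. keep 'n'
  4. substitute 'g' -> 'c'  (+1)
  5. substitute 'r' -> 'l'  (+1)
  6. keep 'e'
  7. delete 's'  (+1)
  8. delete 's'  (+1)
Total edit operations: 6
Edit distance = 6


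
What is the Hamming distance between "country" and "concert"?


Comparing character by character (same length = 7):
  Pos 0: 'c' vs 'c' =
  Pos 1: 'o' vs 'o' =
  Pos 2: 'u' vs 'n' !=
  Pos 3: 'n' vs 'c' !=
  Pos 4: 't' vs 'e' !=
  Pos 5: 'r' vs 'r' =
  Pos 6: 'y' vs 't' !=
Hamming distance = 4


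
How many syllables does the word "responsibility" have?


Word: "responsibility"
Syllable breakdown: re · spon · si · bil · i · ty
Counting: 6 parts
= 6 syllables


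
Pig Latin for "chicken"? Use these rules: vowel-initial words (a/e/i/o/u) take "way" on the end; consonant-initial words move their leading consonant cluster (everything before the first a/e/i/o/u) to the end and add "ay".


Word: "chicken"
Starts with consonant(s) → move to end, add 'ay'
Consonant cluster: "ch"
Pig Latin = "ickenchay"


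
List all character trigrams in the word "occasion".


Word: "occasion" (length 8)
Number of trigrams = 8 - 3 + 1 = 6
  Position 0: "occ"
  Position 1: "cca"
  Position 2: "cas"
  Position 3: "asi"
  Position 4: "sio"
  Position 5: "ion"
Trigrams = "occ", "cca", "cas", "asi", "sio", "ion"


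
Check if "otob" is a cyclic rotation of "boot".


Word: "boot", Candidate: "otob"
Method: check if candidate is substring of word+word
"bootboot" contains "otob"? No
Is rotation = No


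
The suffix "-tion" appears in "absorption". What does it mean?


Suffix: -tion
As in: absorption -> absorb + -tion, with a spelling change
Meaning = act or process


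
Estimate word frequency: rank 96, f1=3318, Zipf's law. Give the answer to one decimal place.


Zipf's law: f(r) = f(1) / r
f(1) = 3318
f(96) = 3318 / 96
= 34.6 occurrences


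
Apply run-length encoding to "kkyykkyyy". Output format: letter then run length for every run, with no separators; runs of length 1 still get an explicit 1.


String: "kkyykkyyy"
Scanning for consecutive runs:
  'k' x 2
  'y' x 2
  'k' x 2
  'y' x 3
RLE = "k2y2k2y3"


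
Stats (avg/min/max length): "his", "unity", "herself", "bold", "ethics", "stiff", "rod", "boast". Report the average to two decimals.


Lengths: "his"=3, "unity"=5, "herself"=7, "bold"=4, "ethics"=6, "stiff"=5, "rod"=3, "boast"=5
Sum = 38, Count = 8
Average = 38/8 = 4.75
= avg=4.75, min=3, max=7


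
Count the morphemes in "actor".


Word: "actor"
Morphemes: act | -or
Each morpheme carries meaning
= 2 morphemes


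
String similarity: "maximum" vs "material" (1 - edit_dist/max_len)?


Word 1: "maximum" (length 7)
Word 2: "material" (length 8)
One optimal edit sequence:
  1. keep 'm'
  2. keep 'a'
  3. insert 't'  (+1)
  4. substitute 'x' -> 'e'  (+1)
  5. substitute 'i' -> 'r'  (+1)
  6. substitute 'm' -> 'i'  (+1)
  7. substitute 'u' -> 'a'  (+1)
  8. substitute 'm' -> 'l'  (+1)
Edit distance = 6
Max length = max(7, 8) = 8
Similarity = 1 - 6/8
= 0.2500


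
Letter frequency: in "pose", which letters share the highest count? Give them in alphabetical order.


Word: "pose"
Letter counts:
  'e': 1
  'o': 1
  'p': 1
  's': 1
Maximum count = 1
Most frequent = 'e', 'o', 'p', 's' (1 time each)


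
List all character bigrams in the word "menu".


Word: "menu" (length 4)
Number of bigrams = 4 - 2 + 1 = 3
  Position 0: "me"
  Position 1: "en"
  Position 2: "nu"
Bigrams = "me", "en", "nu"


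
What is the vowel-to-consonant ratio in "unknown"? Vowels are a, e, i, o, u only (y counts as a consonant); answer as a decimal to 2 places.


Word: "unknown"
Vowels (a,e,i,o,u): 2
Consonants: 5
Ratio = 2/5
= 0.40


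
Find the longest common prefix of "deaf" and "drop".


Word 1: "deaf"
Word 2: "drop"
Comparing from start:
  Pos 0: 'd' == 'd'
  Pos 1: 'e' != 'r' (stop)
LCP = "d" (length 1)


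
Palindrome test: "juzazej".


Word: "juzazej"
Reversed: "jezazuj"
Forward == Backward? juzazej != jezazuj
Palindrome = No


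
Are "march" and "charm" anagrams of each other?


Word 1: "march" → sorted: achmr
Word 2: "charm" → sorted: achmr
Same letters? achmr == achmr
Anagram = Yes


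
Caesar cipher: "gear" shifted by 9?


Word: "gear"
Shift: 9
Each letter → (letter + shift) mod 26:
  'g' (6) + 9 = 15 → 'p'
  'e' (4) + 9 = 13 → 'n'
  'a' (0) + 9 = 9 → 'j'
  'r' (17) + 9 = 0 → 'a'
Result = "pnja"


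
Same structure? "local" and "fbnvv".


Pattern of "local": [0, 1, 2, 3, 0]
Pattern of "fbnvv": [0, 1, 2, 3, 3]
Patterns do not match
Same pattern = No


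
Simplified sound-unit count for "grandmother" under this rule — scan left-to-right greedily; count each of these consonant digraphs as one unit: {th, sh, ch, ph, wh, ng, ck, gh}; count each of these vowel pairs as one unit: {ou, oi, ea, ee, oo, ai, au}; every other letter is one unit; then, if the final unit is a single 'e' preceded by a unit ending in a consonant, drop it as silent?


Word: "grandmother" (11 letters)
Left-to-right scan:
  (1) 'g' (letter)
  (2) 'r' (letter)
  (3) 'a' (letter)
  (4) 'n' (letter)
  (5) 'd' (letter)
  (6) 'm' (letter)
  (7) 'o' (letter)
  (8) 'th' (digraph)
  (9) 'e' (letter)
  (10) 'r' (letter)
Units from scan: 10
Sound units = 10 units


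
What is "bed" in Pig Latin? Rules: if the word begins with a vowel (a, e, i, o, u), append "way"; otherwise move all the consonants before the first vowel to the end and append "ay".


Word: "bed"
Starts with consonant(s) → move to end, add 'ay'
Consonant cluster: "b"
Pig Latin = "edbay"
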